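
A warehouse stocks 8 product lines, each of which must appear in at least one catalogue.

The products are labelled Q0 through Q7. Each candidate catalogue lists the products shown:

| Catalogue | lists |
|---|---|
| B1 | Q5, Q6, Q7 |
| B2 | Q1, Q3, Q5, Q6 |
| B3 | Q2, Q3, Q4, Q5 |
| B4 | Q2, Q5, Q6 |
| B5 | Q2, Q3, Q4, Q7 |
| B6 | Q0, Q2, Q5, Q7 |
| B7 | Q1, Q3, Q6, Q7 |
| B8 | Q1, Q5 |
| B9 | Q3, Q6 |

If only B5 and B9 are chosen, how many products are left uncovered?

Union of B5, B9 = {Q2, Q3, Q4, Q6, Q7}.
Not covered: Q0, Q1, Q5 — 3 products.

3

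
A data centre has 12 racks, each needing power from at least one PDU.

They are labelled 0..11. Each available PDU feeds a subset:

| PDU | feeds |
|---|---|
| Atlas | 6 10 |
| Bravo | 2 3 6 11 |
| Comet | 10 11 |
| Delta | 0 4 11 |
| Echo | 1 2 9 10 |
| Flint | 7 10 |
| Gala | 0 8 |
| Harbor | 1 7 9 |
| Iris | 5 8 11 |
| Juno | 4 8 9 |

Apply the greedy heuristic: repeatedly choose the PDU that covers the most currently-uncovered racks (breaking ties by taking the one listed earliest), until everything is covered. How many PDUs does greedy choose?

5

Greedy: pick Bravo (covers 4 new) → pick Echo (covers 3 new) → pick Delta (covers 2 new) → pick Iris (covers 2 new) → pick Flint (covers 1 new). Total picks: 5.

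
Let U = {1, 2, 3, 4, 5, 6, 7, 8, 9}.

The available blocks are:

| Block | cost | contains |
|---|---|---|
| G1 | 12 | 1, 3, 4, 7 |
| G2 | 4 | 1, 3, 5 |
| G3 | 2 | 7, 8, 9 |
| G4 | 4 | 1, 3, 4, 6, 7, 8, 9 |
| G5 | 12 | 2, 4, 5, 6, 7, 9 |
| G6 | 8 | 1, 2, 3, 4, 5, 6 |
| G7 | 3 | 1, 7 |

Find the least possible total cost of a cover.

G3, G6 together cover every element (G3 ∪ G6 = {1, 2, 3, 4, 5, 6, 7, 8, 9}); total cost 2 + 8 = 10.
The greedy pick G4, G2, G6 costs 16; no covering selection beats 10.

10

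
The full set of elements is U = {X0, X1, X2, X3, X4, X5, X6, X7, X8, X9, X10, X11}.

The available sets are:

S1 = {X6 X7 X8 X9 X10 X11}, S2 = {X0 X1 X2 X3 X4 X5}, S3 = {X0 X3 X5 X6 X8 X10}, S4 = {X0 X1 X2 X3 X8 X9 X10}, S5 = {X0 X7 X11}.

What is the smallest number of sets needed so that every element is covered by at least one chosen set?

S1 and S2 together: S1 ∪ S2 = {X0, X1, X2, X3, X4, X5, X6, X7, X8, X9, X10, X11} — every element is covered.
No single set has all 12 elements (the largest, S4, has 7), so 2 is optimal.

2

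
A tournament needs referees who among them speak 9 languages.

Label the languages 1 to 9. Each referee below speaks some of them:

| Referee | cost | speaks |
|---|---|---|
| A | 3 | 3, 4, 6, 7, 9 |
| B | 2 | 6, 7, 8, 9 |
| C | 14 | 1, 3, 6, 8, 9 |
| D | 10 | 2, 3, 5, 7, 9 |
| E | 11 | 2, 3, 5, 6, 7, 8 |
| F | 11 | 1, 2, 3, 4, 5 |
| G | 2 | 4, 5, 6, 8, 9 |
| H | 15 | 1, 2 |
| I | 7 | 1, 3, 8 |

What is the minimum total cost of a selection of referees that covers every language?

13

B, F together cover every language (B ∪ F = {1, 2, 3, 4, 5, 6, 7, 8, 9}); total cost 2 + 11 = 13.
The greedy pick G, A, F costs 16; no covering selection beats 13.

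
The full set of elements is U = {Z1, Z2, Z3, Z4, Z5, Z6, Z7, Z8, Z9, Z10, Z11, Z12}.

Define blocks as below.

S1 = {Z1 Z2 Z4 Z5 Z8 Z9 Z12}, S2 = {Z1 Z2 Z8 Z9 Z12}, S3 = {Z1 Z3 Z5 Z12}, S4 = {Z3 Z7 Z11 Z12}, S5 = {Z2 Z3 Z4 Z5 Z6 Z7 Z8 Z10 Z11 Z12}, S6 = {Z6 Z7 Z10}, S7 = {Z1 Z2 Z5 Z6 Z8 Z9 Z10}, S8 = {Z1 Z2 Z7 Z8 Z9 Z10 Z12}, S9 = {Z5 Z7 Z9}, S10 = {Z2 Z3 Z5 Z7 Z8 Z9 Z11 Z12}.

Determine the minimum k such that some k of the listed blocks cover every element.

Take {S2, S5}. Their union is {Z1, Z2, Z3, Z4, Z5, Z6, Z7, Z8, Z9, Z10, Z11, Z12}, which is all 12 elements.
No single block has all 12 elements (the largest, S5, has 10), so 2 is optimal.

2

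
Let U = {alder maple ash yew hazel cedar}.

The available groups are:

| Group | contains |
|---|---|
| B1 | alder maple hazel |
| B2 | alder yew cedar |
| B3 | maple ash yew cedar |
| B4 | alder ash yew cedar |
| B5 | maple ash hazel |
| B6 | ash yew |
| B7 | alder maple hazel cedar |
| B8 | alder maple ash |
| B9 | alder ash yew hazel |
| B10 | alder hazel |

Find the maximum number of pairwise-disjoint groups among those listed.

B6, B7 are pairwise disjoint (B6={ash,yew}; B7={alder,maple,hazel,cedar}).
Every remaining group overlaps one of these, and no 3 of the listed groups are pairwise disjoint, so 2 is the maximum.

2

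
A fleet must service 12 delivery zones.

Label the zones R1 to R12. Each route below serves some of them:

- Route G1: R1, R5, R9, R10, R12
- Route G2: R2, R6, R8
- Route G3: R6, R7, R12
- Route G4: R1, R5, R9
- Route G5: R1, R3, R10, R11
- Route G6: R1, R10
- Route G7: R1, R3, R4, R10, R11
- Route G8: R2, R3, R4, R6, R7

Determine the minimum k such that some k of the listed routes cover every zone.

4

G1 and G2 and G7 and G8 together: G1 ∪ G2 ∪ G7 ∪ G8 = {R1, R2, R3, R4, R5, R6, R7, R8, R9, R10, R11, R12} — every zone is covered.
No 3 of the 8 routes cover everything (all 56 combinations miss at least one zone), so 4 is optimal.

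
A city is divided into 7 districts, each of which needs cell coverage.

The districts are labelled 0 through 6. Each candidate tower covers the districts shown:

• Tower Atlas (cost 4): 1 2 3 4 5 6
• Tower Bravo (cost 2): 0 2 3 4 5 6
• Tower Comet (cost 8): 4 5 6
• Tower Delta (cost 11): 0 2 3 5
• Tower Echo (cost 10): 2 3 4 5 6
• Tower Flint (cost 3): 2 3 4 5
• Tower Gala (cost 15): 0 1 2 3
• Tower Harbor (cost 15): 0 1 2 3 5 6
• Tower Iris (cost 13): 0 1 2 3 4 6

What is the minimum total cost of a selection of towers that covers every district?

6

Atlas, Bravo together cover every district (Atlas ∪ Bravo = {0, 1, 2, 3, 4, 5, 6}); total cost 4 + 2 = 6.
No covering selection has total cost below 6.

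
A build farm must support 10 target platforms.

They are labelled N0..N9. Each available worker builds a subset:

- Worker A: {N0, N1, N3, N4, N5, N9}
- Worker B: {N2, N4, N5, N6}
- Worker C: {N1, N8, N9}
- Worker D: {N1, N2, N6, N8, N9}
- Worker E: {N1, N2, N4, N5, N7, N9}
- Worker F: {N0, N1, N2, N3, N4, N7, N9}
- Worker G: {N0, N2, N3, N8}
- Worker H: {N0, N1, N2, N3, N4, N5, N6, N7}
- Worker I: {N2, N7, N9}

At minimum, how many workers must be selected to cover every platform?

2

C and H together: C ∪ H = {N0, N1, N2, N3, N4, N5, N6, N7, N8, N9} — every platform is covered.
No single worker has all 10 platforms (the largest, H, has 8), so 2 is optimal.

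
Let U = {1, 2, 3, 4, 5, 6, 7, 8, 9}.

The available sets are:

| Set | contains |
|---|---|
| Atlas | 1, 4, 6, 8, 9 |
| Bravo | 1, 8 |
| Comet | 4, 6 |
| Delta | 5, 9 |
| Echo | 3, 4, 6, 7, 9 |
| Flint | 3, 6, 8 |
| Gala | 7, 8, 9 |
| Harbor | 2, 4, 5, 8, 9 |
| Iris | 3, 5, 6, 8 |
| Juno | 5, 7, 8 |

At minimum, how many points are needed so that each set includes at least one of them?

3

Take H = {5, 6, 8}. Each listed set contains at least one of these, so H is a hitting set of size 3.
The sets Bravo, Comet, Delta are pairwise disjoint, so any hitting set needs a separate point for each — at least 3. Hence 3 is optimal.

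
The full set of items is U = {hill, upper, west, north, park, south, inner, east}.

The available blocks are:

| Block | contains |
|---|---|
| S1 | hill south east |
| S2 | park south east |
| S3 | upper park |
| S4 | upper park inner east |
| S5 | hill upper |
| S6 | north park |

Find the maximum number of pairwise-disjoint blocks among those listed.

2

S5, S6 are pairwise disjoint (S5={hill,upper}; S6={north,park}).
Every remaining block overlaps one of these, and no 3 of the listed blocks are pairwise disjoint, so 2 is the maximum.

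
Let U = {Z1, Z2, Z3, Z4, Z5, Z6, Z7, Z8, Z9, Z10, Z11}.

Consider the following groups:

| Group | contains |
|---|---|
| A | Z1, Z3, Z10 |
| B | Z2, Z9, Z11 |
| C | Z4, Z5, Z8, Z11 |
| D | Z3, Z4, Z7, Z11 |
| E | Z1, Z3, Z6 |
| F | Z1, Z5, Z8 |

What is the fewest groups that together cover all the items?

A and B and D and E and F together: A ∪ B ∪ D ∪ E ∪ F = {Z1, Z2, Z3, Z4, Z5, Z6, Z7, Z8, Z9, Z10, Z11} — every item is covered.
No 4 of the 6 groups cover everything (all 15 combinations miss at least one item), so 5 is optimal.

5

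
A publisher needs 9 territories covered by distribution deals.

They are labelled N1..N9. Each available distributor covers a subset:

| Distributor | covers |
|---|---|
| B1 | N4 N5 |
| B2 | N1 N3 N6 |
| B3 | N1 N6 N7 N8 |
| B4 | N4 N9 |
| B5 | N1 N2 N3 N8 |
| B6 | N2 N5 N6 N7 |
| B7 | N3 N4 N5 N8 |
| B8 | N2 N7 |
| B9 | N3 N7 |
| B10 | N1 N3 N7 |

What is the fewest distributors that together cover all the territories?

3

B4 and B5 and B6 together: B4 ∪ B5 ∪ B6 = {N1, N2, N3, N4, N5, N6, N7, N8, N9} — every territory is covered.
Each distributor has at most 4 territories, and 2·4 = 8 < 9 — so at least 3 distributors are needed, and 3 is optimal.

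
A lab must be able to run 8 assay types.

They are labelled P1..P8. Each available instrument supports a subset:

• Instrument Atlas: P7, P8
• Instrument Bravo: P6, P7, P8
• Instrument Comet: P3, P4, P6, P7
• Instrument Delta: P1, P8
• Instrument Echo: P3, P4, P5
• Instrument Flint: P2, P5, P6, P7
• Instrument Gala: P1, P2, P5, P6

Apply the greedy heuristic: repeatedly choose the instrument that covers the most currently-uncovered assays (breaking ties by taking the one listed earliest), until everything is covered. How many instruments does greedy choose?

3

Greedy: pick Comet (covers 4 new) → pick Gala (covers 3 new) → pick Atlas (covers 1 new). Total picks: 3.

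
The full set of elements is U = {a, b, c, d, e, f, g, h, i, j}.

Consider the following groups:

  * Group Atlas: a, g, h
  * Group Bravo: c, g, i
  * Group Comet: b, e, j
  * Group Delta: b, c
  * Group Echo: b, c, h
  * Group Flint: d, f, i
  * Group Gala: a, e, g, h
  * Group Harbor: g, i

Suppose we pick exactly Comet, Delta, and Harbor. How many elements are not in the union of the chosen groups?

4

Union of Comet, Delta, Harbor = {b, c, e, g, i, j}.
Not covered: a, d, f, h — 4 elements.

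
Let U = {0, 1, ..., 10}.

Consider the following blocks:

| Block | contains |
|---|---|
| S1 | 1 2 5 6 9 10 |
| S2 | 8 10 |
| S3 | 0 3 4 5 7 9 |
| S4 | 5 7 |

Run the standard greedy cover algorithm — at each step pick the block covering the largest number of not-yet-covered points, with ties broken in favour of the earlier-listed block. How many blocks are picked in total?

Greedy: pick S1 (covers 6 new) → pick S3 (covers 4 new) → pick S2 (covers 1 new). Total picks: 3.

3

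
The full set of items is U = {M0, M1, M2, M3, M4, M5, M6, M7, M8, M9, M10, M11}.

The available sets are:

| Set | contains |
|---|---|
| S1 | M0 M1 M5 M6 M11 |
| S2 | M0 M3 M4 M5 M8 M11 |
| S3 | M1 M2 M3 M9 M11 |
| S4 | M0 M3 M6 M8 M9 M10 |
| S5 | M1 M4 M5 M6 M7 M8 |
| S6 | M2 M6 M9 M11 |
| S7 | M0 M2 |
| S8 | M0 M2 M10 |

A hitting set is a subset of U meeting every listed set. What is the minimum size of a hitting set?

3

Take H = {M0, M3, M6}. Each listed set contains at least one of these, so H is a hitting set of size 3.
No choice of 2 items meets every set, so 3 is the minimum.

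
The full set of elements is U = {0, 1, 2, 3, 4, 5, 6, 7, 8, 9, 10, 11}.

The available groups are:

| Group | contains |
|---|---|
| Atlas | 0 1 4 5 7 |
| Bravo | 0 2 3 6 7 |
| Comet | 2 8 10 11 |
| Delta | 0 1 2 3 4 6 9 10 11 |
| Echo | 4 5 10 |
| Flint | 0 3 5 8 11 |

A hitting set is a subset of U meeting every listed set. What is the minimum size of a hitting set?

2

Take H = {0, 10}. Each listed group contains at least one of these, so H is a hitting set of size 2.
The groups Bravo, Echo are pairwise disjoint, so any hitting set needs a separate element for each — at least 2. Hence 2 is optimal.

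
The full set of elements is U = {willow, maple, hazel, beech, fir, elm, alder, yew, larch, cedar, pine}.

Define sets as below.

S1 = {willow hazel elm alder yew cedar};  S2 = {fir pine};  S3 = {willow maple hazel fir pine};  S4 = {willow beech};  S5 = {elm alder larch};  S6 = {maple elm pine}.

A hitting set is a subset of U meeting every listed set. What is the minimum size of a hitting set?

H = {beech, alder, pine} meets every set (each contains at least one member of H), and |H| = 3.
The sets S2, S4, S5 are pairwise disjoint, so any hitting set needs a separate element for each — at least 3. Hence 3 is optimal.

3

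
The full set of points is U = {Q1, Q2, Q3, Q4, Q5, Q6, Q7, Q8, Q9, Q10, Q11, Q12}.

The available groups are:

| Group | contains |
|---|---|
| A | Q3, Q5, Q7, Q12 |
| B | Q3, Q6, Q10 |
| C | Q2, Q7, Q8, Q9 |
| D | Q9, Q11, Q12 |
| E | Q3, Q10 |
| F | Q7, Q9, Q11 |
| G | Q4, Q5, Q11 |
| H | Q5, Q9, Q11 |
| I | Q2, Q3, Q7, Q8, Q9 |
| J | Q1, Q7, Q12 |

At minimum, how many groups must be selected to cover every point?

B and C and G and J together: B ∪ C ∪ G ∪ J = {Q1, Q2, Q3, Q4, Q5, Q6, Q7, Q8, Q9, Q10, Q11, Q12} — every point is covered.
Only J contains Q1, so J is forced; the remaining 9 points need at least 3 more groups (each remaining group adds at most 4) — so at least 4 groups are needed, and 4 is optimal.

4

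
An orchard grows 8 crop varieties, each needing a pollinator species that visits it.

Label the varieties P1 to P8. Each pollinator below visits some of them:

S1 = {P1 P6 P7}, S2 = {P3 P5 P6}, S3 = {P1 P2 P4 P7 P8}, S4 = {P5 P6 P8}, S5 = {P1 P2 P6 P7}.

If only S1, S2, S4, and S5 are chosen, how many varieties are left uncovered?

1

Union of S1, S2, S4, S5 = {P1, P2, P3, P5, P6, P7, P8}.
Not covered: P4 — 1 variety.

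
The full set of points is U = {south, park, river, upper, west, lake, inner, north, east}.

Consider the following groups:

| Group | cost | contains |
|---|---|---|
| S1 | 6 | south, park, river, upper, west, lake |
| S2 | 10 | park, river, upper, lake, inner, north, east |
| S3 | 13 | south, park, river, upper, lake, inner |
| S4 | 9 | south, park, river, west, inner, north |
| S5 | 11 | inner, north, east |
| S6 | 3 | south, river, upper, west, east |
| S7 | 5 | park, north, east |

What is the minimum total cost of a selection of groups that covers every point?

S2, S6 together cover every point (S2 ∪ S6 = {south, park, river, upper, west, lake, inner, north, east}); total cost 10 + 3 = 13.
No covering selection has total cost below 13.

13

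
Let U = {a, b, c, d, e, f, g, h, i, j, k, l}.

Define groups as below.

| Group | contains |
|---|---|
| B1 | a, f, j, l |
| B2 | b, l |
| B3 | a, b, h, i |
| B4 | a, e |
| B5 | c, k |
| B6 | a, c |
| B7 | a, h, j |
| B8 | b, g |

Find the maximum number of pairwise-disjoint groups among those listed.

B2, B4, B5 are pairwise disjoint (B2={b,l}; B4={a,e}; B5={c,k}).
Every remaining group overlaps one of these, and no 4 of the listed groups are pairwise disjoint, so 3 is the maximum.

3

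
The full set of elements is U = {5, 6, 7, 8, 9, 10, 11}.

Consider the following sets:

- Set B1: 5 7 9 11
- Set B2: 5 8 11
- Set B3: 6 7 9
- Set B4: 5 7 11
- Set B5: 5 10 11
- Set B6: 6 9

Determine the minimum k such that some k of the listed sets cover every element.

3

B2 and B3 and B5 together: B2 ∪ B3 ∪ B5 = {5, 6, 7, 8, 9, 10, 11} — every element is covered.
Only B2 contains 8, so B2 is forced; the remaining 4 elements need at least 2 more sets (each remaining set adds at most 3) — so at least 3 sets are needed, and 3 is optimal.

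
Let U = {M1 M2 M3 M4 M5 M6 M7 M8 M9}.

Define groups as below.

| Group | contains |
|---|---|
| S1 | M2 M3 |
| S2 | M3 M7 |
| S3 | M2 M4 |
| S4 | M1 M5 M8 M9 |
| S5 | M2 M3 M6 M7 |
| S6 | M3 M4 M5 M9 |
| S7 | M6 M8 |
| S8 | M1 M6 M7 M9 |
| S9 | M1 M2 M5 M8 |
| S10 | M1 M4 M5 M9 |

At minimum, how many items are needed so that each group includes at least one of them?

4

H = {M1, M3, M4, M8} meets every group (each contains at least one member of H), and |H| = 4.
No choice of 3 items meets every group, so 4 is the minimum.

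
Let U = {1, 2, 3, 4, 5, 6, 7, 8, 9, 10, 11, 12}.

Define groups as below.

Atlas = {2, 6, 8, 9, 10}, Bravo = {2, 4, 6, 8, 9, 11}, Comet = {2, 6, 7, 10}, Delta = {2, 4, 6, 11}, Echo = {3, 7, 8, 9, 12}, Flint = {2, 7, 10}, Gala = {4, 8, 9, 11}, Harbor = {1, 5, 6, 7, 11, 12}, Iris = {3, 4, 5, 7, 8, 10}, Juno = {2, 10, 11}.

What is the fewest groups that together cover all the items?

Bravo and Harbor and Iris together: Bravo ∪ Harbor ∪ Iris = {1, 2, 3, 4, 5, 6, 7, 8, 9, 10, 11, 12} — every item is covered.
Only Harbor contains 1, so Harbor is forced; the remaining 6 items need at least 2 more groups (each remaining group adds at most 4) — so at least 3 groups are needed, and 3 is optimal.

3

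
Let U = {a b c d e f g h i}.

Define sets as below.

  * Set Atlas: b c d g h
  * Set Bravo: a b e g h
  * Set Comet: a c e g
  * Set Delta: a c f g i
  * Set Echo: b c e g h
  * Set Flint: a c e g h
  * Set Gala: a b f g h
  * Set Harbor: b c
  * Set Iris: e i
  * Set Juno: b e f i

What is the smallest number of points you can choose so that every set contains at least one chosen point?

3

The 3 points {b, e, g} hit every set.
No choice of 2 points meets every set, so 3 is the minimum.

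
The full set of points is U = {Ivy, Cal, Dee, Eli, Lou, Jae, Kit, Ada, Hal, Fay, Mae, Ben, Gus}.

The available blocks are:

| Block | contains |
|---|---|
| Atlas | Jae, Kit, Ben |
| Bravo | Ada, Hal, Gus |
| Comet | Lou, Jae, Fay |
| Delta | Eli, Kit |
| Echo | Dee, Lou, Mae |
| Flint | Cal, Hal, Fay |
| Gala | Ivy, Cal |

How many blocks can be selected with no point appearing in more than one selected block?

4

Bravo, Delta, Echo, Gala are pairwise disjoint (Bravo={Ada,Hal,Gus}; Delta={Eli,Kit}; Echo={Dee,Lou,Mae}; Gala={Ivy,Cal}).
Every remaining block overlaps one of these, and no 5 of the listed blocks are pairwise disjoint, so 4 is the maximum.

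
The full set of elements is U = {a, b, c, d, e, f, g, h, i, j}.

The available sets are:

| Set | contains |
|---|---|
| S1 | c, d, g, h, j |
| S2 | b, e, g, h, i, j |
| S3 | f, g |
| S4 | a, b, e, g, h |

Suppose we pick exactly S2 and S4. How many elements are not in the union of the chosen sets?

Union of S2, S4 = {a, b, e, g, h, i, j}.
Not covered: c, d, f — 3 elements.

3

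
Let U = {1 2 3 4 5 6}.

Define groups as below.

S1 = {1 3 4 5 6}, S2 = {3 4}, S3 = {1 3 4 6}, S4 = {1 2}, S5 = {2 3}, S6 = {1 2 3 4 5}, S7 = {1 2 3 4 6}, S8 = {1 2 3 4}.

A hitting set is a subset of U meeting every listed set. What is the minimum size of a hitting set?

2

The 2 items {2, 4} hit every group.
The groups S2, S4 are pairwise disjoint, so any hitting set needs a separate item for each — at least 2. Hence 2 is optimal.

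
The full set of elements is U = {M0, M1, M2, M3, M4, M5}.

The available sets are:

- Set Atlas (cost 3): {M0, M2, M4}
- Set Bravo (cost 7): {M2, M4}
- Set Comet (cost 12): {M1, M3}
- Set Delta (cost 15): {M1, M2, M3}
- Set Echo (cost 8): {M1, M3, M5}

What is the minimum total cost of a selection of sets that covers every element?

Atlas, Echo together cover every element (Atlas ∪ Echo = {M0, M1, M2, M3, M4, M5}); total cost 3 + 8 = 11.
No covering selection has total cost below 11.

11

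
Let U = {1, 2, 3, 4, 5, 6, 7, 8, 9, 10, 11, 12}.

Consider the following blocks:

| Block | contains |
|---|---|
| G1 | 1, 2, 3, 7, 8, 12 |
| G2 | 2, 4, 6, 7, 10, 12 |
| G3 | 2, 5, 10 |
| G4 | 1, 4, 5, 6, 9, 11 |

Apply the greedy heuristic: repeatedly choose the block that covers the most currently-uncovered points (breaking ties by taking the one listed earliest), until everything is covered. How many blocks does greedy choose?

3

Greedy: pick G1 (covers 6 new) → pick G4 (covers 5 new) → pick G2 (covers 1 new). Total picks: 3.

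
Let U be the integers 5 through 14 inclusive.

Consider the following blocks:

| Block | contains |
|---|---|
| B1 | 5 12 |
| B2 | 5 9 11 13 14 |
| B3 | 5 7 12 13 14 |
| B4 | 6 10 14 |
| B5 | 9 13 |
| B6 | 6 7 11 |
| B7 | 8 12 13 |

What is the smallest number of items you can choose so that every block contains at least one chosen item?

3

The 3 items {6, 9, 12} hit every block.
The blocks B1, B5, B6 are pairwise disjoint, so any hitting set needs a separate item for each — at least 3. Hence 3 is optimal.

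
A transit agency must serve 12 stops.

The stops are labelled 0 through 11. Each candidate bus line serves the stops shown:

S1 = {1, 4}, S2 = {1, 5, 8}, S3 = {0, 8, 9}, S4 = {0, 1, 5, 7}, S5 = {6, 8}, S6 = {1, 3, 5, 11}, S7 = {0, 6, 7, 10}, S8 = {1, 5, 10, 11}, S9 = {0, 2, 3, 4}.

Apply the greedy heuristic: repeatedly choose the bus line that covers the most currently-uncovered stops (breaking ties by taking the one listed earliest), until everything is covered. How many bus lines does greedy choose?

Greedy: pick S4 (covers 4 new) → pick S9 (covers 3 new) → pick S3 (covers 2 new) → pick S7 (covers 2 new) → pick S6 (covers 1 new). Total picks: 5.
(The true minimum cover uses only 4 bus lines, so greedy is not optimal here.)

5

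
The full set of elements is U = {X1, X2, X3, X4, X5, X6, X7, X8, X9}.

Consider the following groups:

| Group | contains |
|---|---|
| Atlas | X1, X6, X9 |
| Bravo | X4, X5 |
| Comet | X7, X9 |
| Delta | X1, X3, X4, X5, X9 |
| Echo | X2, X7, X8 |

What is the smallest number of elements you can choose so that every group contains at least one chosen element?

3

Take H = {X4, X6, X7}. Each listed group contains at least one of these, so H is a hitting set of size 3.
The groups Atlas, Bravo, Echo are pairwise disjoint, so any hitting set needs a separate element for each — at least 3. Hence 3 is optimal.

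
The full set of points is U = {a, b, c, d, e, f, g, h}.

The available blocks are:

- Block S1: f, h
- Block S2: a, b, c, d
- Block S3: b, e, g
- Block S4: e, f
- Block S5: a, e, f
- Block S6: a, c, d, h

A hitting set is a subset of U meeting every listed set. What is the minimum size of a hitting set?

3

The 3 points {b, d, f} hit every block.
No choice of 2 points meets every block, so 3 is the minimum.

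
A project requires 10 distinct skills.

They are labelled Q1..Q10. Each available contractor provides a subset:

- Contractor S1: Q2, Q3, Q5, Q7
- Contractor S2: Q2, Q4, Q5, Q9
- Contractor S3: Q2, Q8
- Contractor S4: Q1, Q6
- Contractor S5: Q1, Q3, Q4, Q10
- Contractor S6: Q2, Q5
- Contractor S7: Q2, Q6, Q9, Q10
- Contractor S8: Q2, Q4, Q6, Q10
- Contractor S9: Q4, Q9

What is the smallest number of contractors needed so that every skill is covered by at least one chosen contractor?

Take {S1, S3, S5, S7}. Their union is {Q1, Q2, Q3, Q4, Q5, Q6, Q7, Q8, Q9, Q10}, which is all 10 skills.
No 3 of the 9 contractors cover everything (all 84 combinations miss at least one skill), so 4 is optimal.

4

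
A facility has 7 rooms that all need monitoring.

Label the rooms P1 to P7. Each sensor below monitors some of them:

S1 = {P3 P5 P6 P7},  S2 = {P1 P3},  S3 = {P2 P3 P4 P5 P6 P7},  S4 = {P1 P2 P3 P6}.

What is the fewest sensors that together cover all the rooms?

Take {S3, S4}. Their union is {P1, P2, P3, P4, P5, P6, P7}, which is all 7 rooms.
No single sensor has all 7 rooms (the largest, S3, has 6), so 2 is optimal.

2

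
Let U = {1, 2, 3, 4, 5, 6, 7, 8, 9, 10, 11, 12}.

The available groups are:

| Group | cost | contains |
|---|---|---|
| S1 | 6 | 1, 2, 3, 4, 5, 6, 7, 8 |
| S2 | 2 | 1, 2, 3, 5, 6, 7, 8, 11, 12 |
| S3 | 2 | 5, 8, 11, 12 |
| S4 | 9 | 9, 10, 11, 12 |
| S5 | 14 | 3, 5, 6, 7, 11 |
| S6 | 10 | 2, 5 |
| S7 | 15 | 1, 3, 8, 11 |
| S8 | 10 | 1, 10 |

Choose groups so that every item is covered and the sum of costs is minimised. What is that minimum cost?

15

S1, S4 together cover every item (S1 ∪ S4 = {1, 2, 3, 4, 5, 6, 7, 8, 9, 10, 11, 12}); total cost 6 + 9 = 15.
The greedy pick S2, S4, S1 costs 17; no covering selection beats 15.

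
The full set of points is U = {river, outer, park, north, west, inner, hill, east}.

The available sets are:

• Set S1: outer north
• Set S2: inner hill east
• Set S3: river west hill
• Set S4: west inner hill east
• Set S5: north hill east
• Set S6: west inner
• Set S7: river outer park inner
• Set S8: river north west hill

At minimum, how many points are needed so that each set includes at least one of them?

3

The 3 points {north, west, inner} hit every set.
No choice of 2 points meets every set, so 3 is the minimum.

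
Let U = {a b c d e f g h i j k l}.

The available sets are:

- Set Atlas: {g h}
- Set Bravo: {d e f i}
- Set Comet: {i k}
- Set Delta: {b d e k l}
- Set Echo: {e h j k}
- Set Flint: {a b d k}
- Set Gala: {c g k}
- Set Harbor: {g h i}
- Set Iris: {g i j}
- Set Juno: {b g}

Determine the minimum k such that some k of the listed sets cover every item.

Bravo, Delta, Echo, Flint, and Gala cover everything between them: the union {a, b, c, d, e, f, g, h, i, j, k, l} is all of U.
No 4 of the 10 sets cover everything (all 210 combinations miss at least one item), so 5 is optimal.

5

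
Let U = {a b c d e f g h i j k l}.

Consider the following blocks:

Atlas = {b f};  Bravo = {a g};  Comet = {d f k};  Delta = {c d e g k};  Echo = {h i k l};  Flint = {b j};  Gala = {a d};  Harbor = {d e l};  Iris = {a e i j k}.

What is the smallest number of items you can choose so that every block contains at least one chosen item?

Take T = {a, b, k, l}. Each listed block contains at least one of these, so T is a hitting set of size 4.
No choice of 3 items meets every block, so 4 is the minimum.

4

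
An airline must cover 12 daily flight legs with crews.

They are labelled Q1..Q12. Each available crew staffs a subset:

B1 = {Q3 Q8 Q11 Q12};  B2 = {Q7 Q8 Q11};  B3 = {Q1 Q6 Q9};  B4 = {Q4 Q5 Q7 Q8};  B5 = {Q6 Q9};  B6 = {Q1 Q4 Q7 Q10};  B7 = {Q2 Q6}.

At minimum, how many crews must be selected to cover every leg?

B1 and B4 and B5 and B6 and B7 together: B1 ∪ B4 ∪ B5 ∪ B6 ∪ B7 = {Q1, Q2, Q3, Q4, Q5, Q6, Q7, Q8, Q9, Q10, Q11, Q12} — every leg is covered.
No 4 of the 7 crews cover everything (all 35 combinations miss at least one leg), so 5 is optimal.

5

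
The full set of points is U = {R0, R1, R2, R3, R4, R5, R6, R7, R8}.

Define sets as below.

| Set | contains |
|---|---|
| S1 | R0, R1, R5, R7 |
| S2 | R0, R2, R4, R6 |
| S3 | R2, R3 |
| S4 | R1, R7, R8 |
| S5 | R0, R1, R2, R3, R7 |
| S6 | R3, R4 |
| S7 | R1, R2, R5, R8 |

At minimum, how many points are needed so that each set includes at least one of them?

H = {R0, R1, R3} meets every set (each contains at least one member of H), and |H| = 3.
No choice of 2 points meets every set, so 3 is the minimum.

3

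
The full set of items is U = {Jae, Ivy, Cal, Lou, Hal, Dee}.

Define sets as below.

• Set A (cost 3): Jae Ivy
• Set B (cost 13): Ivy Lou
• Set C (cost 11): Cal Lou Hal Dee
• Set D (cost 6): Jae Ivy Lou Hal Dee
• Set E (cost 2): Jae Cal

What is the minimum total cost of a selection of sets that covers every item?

D, E together cover every item (D ∪ E = {Jae, Ivy, Cal, Lou, Hal, Dee}); total cost 6 + 2 = 8.
No covering selection has total cost below 8.

8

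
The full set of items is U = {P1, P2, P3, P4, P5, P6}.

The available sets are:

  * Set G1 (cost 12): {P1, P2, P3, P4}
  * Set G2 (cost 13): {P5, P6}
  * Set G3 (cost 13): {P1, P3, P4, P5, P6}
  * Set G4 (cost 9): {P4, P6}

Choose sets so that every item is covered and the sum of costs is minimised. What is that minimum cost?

25

G1, G3 together cover every item (G1 ∪ G3 = {P1, P2, P3, P4, P5, P6}); total cost 12 + 13 = 25.
No covering selection has total cost below 25.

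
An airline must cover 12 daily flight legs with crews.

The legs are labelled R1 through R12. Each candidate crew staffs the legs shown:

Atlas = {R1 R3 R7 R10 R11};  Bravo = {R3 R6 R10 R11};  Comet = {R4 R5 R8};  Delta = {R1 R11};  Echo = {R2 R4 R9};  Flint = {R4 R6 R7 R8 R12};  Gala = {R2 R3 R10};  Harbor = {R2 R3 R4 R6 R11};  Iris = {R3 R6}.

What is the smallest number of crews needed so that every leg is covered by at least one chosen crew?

Take {Atlas, Comet, Echo, Flint}. Their union is {R1, R2, R3, R4, R5, R6, R7, R8, R9, R10, R11, R12}, which is all 12 legs.
No 3 of the 9 crews cover everything (all 84 combinations miss at least one leg), so 4 is optimal.

4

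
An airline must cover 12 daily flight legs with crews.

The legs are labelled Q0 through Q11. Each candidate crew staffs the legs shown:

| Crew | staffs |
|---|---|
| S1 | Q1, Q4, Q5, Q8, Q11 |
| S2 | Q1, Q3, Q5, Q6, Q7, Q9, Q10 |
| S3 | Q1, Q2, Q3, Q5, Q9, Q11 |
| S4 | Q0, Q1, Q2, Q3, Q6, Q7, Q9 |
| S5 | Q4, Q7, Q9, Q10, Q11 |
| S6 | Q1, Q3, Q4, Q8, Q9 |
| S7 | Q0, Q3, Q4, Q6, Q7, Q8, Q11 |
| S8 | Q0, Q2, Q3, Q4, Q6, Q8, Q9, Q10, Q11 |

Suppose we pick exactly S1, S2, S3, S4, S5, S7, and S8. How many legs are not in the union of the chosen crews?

Union of S1, S2, S3, S4, S5, S7, S8 = {Q0, Q1, Q2, Q3, Q4, Q5, Q6, Q7, Q8, Q9, Q10, Q11} — that's every leg, so 0 are uncovered.

0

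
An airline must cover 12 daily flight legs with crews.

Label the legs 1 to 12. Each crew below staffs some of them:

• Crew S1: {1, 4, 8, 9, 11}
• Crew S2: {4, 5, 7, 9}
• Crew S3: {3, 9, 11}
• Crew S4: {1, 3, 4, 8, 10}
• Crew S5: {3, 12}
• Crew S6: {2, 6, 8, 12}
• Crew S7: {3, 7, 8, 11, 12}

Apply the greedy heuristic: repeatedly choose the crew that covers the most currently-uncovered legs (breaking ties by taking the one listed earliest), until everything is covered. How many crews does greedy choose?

4

Greedy: pick S1 (covers 5 new) → pick S6 (covers 3 new) → pick S2 (covers 2 new) → pick S4 (covers 2 new). Total picks: 4.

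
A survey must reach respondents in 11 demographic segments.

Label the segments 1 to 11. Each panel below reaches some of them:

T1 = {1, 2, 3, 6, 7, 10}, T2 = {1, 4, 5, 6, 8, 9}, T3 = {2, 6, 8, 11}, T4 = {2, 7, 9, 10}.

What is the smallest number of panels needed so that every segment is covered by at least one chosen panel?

3

Take {T1, T2, T3}. Their union is {1, 2, 3, 4, 5, 6, 7, 8, 9, 10, 11}, which is all 11 segments.
Only T1 contains 3, so T1 is forced; the remaining 5 segments need at least 2 more panels (each remaining panel adds at most 4) — so at least 3 panels are needed, and 3 is optimal.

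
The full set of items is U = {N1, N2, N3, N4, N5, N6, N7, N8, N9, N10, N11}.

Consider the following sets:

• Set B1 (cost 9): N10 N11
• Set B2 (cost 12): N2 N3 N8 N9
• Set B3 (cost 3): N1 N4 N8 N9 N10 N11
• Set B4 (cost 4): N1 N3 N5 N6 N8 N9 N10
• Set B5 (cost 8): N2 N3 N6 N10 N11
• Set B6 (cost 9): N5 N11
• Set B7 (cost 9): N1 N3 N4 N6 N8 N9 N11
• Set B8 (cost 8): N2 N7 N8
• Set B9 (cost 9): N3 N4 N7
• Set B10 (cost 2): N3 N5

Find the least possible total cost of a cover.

15

B3, B4, B8 together cover every item (B3 ∪ B4 ∪ B8 = {N1, N2, N3, N4, N5, N6, N7, N8, N9, N10, N11}); total cost 3 + 4 + 8 = 15.
The greedy pick B3, B10, B4, B8 costs 17; no covering selection beats 15.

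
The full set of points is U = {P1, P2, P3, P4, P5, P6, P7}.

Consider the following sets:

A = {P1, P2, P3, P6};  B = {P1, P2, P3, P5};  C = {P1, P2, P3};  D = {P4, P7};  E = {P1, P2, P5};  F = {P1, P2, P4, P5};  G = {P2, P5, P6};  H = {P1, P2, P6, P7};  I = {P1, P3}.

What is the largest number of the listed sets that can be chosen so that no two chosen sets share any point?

D, G, I are pairwise disjoint (D={P4,P7}; G={P2,P5,P6}; I={P1,P3}).
Every remaining set overlaps one of these, and no 4 of the listed sets are pairwise disjoint, so 3 is the maximum.

3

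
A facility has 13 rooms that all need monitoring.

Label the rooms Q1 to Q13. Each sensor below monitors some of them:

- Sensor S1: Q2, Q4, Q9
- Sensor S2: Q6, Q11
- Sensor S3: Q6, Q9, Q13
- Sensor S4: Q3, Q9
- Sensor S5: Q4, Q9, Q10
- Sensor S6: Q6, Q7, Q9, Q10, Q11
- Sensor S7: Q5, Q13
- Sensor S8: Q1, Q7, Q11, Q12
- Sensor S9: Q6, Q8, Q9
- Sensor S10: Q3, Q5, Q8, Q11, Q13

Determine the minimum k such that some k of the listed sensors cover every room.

4

S1 and S6 and S8 and S10 together: S1 ∪ S6 ∪ S8 ∪ S10 = {Q1, Q2, Q3, Q4, Q5, Q6, Q7, Q8, Q9, Q10, Q11, Q12, Q13} — every room is covered.
Only S8 contains Q1, so S8 is forced; the remaining 9 rooms need at least 3 more sensors (each remaining sensor adds at most 4) — so at least 4 sensors are needed, and 4 is optimal.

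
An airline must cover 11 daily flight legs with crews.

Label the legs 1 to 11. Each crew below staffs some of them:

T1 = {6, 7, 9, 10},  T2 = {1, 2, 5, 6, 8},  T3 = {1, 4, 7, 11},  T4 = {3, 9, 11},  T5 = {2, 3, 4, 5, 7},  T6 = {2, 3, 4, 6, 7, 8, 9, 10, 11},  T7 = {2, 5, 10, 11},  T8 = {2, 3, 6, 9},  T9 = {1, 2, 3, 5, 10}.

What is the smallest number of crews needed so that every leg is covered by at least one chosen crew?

T2 and T6 together: T2 ∪ T6 = {1, 2, 3, 4, 5, 6, 7, 8, 9, 10, 11} — every leg is covered.
No single crew has all 11 legs (the largest, T6, has 9), so 2 is optimal.

2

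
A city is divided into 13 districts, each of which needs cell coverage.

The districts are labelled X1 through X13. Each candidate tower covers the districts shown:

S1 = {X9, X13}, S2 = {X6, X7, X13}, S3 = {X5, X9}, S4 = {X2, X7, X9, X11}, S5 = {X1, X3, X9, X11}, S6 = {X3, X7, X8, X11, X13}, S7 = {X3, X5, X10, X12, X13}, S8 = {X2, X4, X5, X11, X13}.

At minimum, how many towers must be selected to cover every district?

S2 and S5 and S6 and S7 and S8 together: S2 ∪ S5 ∪ S6 ∪ S7 ∪ S8 = {X1, X2, X3, X4, X5, X6, X7, X8, X9, X10, X11, X12, X13} — every district is covered.
No 4 of the 8 towers cover everything (all 70 combinations miss at least one district), so 5 is optimal.

5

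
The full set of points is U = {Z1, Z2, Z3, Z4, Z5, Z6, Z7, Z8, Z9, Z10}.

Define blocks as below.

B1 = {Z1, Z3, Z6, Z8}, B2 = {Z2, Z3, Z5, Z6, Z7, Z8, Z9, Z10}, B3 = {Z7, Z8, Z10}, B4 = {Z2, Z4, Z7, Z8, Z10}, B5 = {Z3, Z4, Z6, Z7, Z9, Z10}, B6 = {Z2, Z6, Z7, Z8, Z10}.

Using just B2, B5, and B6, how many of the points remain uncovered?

Union of B2, B5, B6 = {Z2, Z3, Z4, Z5, Z6, Z7, Z8, Z9, Z10}.
Not covered: Z1 — 1 point.

1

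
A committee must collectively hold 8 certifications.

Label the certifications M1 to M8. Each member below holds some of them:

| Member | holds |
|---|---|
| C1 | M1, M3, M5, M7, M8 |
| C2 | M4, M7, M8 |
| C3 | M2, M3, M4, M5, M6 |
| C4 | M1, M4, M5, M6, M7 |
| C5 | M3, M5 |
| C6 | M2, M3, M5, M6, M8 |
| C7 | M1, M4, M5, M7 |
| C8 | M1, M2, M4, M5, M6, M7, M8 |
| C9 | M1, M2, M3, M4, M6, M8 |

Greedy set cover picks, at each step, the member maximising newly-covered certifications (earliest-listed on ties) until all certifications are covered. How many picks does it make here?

2

Greedy: pick C8 (covers 7 new) → pick C1 (covers 1 new). Total picks: 2.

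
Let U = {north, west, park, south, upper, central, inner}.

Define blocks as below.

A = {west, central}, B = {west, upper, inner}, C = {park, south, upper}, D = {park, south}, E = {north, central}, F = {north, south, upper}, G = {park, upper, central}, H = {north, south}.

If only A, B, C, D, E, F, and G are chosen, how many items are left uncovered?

Union of A, B, C, D, E, F, G = {north, west, park, south, upper, central, inner} — that's every item, so 0 are uncovered.

0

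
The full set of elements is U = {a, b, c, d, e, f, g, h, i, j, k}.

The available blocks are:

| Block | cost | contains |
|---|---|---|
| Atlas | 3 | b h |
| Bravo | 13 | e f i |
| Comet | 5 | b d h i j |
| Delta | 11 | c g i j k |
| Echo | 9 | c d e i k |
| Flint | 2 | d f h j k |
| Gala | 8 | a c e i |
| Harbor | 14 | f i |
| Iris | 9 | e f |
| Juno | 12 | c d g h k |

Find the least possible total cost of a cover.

24

Atlas, Delta, Flint, Gala together cover every element (Atlas ∪ Delta ∪ Flint ∪ Gala = {a, b, c, d, e, f, g, h, i, j, k}); total cost 3 + 11 + 2 + 8 = 24.
No covering selection has total cost below 24.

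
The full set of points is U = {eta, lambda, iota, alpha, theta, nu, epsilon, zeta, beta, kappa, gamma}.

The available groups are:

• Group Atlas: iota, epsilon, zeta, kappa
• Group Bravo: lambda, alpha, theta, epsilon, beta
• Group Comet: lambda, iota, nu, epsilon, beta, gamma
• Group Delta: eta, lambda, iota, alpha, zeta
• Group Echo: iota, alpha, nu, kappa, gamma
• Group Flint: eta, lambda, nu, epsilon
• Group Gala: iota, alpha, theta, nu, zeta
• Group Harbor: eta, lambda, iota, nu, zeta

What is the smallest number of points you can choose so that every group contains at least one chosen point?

The 2 points {iota, epsilon} hit every group.
No single point lies in every group, so at least 2 are needed and 2 is optimal.

2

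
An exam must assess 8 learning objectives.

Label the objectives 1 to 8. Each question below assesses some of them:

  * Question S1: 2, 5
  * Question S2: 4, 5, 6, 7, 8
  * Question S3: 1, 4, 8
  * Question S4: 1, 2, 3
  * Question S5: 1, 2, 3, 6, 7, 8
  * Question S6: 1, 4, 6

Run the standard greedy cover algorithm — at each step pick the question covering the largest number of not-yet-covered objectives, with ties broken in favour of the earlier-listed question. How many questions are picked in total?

2

Greedy: pick S5 (covers 6 new) → pick S2 (covers 2 new). Total picks: 2.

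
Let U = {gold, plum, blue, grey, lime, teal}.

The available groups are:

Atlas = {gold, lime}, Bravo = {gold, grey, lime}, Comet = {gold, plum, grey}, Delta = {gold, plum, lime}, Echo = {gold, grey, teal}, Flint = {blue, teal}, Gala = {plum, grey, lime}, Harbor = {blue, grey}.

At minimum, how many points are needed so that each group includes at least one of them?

3

H = {gold, blue, grey} meets every group (each contains at least one member of H), and |H| = 3.
No choice of 2 points meets every group, so 3 is the minimum.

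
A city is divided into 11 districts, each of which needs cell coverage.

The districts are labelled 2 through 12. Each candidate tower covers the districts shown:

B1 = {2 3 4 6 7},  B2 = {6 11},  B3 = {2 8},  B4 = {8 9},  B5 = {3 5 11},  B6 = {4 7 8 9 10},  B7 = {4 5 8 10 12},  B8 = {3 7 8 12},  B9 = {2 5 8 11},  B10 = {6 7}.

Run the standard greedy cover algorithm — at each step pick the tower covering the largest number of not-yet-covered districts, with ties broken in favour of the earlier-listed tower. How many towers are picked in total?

4

Greedy: pick B1 (covers 5 new) → pick B7 (covers 4 new) → pick B2 (covers 1 new) → pick B4 (covers 1 new). Total picks: 4.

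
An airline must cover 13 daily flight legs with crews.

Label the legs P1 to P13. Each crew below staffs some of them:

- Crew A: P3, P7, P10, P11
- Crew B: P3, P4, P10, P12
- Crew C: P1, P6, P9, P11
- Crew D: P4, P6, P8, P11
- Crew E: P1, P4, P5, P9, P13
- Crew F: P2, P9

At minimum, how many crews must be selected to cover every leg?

5

A and B and D and E and F together: A ∪ B ∪ D ∪ E ∪ F = {P1, P2, P3, P4, P5, P6, P7, P8, P9, P10, P11, P12, P13} — every leg is covered.
No 4 of the 6 crews cover everything (all 15 combinations miss at least one leg), so 5 is optimal.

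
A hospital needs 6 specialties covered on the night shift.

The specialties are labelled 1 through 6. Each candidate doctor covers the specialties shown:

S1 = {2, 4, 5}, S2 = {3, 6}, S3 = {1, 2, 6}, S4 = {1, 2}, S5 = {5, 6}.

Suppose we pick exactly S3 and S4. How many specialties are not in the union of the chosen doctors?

Union of S3, S4 = {1, 2, 6}.
Not covered: 3, 4, 5 — 3 specialties.

3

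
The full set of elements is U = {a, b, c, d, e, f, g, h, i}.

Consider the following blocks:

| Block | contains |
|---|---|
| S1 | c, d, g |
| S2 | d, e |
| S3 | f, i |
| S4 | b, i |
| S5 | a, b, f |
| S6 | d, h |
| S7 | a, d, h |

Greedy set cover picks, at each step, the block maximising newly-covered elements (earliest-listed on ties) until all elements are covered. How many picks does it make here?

5

Greedy: pick S1 (covers 3 new) → pick S5 (covers 3 new) → pick S2 (covers 1 new) → pick S3 (covers 1 new) → pick S6 (covers 1 new). Total picks: 5.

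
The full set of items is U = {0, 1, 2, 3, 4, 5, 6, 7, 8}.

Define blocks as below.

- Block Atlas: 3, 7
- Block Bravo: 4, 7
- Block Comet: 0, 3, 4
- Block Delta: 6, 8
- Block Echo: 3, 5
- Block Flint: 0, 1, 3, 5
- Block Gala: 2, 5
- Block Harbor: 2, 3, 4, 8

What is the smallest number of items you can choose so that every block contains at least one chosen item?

4

Take H = {3, 5, 7, 8}. Each listed block contains at least one of these, so H is a hitting set of size 4.
No choice of 3 items meets every block, so 4 is the minimum.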